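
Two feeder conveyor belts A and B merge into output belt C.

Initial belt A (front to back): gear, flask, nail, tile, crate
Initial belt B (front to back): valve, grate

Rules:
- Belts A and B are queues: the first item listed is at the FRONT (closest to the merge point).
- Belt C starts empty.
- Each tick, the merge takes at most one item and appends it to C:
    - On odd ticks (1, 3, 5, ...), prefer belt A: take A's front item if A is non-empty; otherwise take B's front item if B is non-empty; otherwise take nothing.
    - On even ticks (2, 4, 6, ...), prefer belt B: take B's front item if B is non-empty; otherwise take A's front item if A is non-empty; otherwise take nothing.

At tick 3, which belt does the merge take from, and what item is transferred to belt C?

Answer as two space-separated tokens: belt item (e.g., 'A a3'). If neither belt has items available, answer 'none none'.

Tick 1: prefer A, take gear from A; A=[flask,nail,tile,crate] B=[valve,grate] C=[gear]
Tick 2: prefer B, take valve from B; A=[flask,nail,tile,crate] B=[grate] C=[gear,valve]
Tick 3: prefer A, take flask from A; A=[nail,tile,crate] B=[grate] C=[gear,valve,flask]

Answer: A flask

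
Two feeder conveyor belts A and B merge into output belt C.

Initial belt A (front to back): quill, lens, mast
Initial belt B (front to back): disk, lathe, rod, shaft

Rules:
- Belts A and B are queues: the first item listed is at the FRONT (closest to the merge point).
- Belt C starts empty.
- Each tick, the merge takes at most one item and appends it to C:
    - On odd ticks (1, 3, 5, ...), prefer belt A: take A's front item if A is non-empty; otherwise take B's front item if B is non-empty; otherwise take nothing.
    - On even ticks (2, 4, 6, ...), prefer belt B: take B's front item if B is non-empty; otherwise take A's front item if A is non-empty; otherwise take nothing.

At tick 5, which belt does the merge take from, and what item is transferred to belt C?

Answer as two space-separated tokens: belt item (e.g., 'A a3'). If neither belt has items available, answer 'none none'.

Answer: A mast

Derivation:
Tick 1: prefer A, take quill from A; A=[lens,mast] B=[disk,lathe,rod,shaft] C=[quill]
Tick 2: prefer B, take disk from B; A=[lens,mast] B=[lathe,rod,shaft] C=[quill,disk]
Tick 3: prefer A, take lens from A; A=[mast] B=[lathe,rod,shaft] C=[quill,disk,lens]
Tick 4: prefer B, take lathe from B; A=[mast] B=[rod,shaft] C=[quill,disk,lens,lathe]
Tick 5: prefer A, take mast from A; A=[-] B=[rod,shaft] C=[quill,disk,lens,lathe,mast]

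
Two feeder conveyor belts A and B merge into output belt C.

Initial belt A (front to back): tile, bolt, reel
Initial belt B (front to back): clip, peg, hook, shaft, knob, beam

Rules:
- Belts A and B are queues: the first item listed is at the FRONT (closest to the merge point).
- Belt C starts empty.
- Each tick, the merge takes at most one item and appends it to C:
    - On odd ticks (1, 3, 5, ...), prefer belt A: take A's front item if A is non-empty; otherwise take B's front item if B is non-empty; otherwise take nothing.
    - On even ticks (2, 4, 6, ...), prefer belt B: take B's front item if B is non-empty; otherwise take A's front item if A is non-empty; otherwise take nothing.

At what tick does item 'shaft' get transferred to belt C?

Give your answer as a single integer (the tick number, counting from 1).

Tick 1: prefer A, take tile from A; A=[bolt,reel] B=[clip,peg,hook,shaft,knob,beam] C=[tile]
Tick 2: prefer B, take clip from B; A=[bolt,reel] B=[peg,hook,shaft,knob,beam] C=[tile,clip]
Tick 3: prefer A, take bolt from A; A=[reel] B=[peg,hook,shaft,knob,beam] C=[tile,clip,bolt]
Tick 4: prefer B, take peg from B; A=[reel] B=[hook,shaft,knob,beam] C=[tile,clip,bolt,peg]
Tick 5: prefer A, take reel from A; A=[-] B=[hook,shaft,knob,beam] C=[tile,clip,bolt,peg,reel]
Tick 6: prefer B, take hook from B; A=[-] B=[shaft,knob,beam] C=[tile,clip,bolt,peg,reel,hook]
Tick 7: prefer A, take shaft from B; A=[-] B=[knob,beam] C=[tile,clip,bolt,peg,reel,hook,shaft]

Answer: 7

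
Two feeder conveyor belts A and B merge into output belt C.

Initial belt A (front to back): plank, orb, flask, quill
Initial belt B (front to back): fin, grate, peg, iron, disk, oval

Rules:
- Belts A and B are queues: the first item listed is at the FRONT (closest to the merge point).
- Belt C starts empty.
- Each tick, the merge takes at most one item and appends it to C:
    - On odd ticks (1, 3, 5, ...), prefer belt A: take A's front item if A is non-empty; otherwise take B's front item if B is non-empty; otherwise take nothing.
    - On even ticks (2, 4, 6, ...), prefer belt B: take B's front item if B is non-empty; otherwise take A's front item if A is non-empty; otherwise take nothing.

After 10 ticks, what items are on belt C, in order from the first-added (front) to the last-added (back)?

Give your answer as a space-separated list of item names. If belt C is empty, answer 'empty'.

Answer: plank fin orb grate flask peg quill iron disk oval

Derivation:
Tick 1: prefer A, take plank from A; A=[orb,flask,quill] B=[fin,grate,peg,iron,disk,oval] C=[plank]
Tick 2: prefer B, take fin from B; A=[orb,flask,quill] B=[grate,peg,iron,disk,oval] C=[plank,fin]
Tick 3: prefer A, take orb from A; A=[flask,quill] B=[grate,peg,iron,disk,oval] C=[plank,fin,orb]
Tick 4: prefer B, take grate from B; A=[flask,quill] B=[peg,iron,disk,oval] C=[plank,fin,orb,grate]
Tick 5: prefer A, take flask from A; A=[quill] B=[peg,iron,disk,oval] C=[plank,fin,orb,grate,flask]
Tick 6: prefer B, take peg from B; A=[quill] B=[iron,disk,oval] C=[plank,fin,orb,grate,flask,peg]
Tick 7: prefer A, take quill from A; A=[-] B=[iron,disk,oval] C=[plank,fin,orb,grate,flask,peg,quill]
Tick 8: prefer B, take iron from B; A=[-] B=[disk,oval] C=[plank,fin,orb,grate,flask,peg,quill,iron]
Tick 9: prefer A, take disk from B; A=[-] B=[oval] C=[plank,fin,orb,grate,flask,peg,quill,iron,disk]
Tick 10: prefer B, take oval from B; A=[-] B=[-] C=[plank,fin,orb,grate,flask,peg,quill,iron,disk,oval]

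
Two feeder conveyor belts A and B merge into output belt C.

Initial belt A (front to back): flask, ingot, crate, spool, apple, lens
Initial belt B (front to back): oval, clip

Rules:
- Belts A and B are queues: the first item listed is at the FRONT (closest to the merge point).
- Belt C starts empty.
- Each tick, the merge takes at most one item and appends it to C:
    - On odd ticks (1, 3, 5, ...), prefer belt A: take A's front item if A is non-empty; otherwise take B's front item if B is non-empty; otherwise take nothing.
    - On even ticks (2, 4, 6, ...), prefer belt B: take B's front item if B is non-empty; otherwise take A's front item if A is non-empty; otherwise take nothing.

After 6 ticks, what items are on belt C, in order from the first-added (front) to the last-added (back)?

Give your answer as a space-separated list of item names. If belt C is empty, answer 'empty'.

Answer: flask oval ingot clip crate spool

Derivation:
Tick 1: prefer A, take flask from A; A=[ingot,crate,spool,apple,lens] B=[oval,clip] C=[flask]
Tick 2: prefer B, take oval from B; A=[ingot,crate,spool,apple,lens] B=[clip] C=[flask,oval]
Tick 3: prefer A, take ingot from A; A=[crate,spool,apple,lens] B=[clip] C=[flask,oval,ingot]
Tick 4: prefer B, take clip from B; A=[crate,spool,apple,lens] B=[-] C=[flask,oval,ingot,clip]
Tick 5: prefer A, take crate from A; A=[spool,apple,lens] B=[-] C=[flask,oval,ingot,clip,crate]
Tick 6: prefer B, take spool from A; A=[apple,lens] B=[-] C=[flask,oval,ingot,clip,crate,spool]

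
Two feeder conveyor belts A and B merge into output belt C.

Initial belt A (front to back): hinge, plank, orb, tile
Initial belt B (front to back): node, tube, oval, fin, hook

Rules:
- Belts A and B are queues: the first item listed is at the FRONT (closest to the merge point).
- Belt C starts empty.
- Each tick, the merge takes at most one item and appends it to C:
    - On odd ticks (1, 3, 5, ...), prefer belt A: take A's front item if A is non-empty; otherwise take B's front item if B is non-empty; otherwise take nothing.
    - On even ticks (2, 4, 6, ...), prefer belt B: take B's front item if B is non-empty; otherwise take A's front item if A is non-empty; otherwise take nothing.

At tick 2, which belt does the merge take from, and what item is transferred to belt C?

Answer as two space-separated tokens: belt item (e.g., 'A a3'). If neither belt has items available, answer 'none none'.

Tick 1: prefer A, take hinge from A; A=[plank,orb,tile] B=[node,tube,oval,fin,hook] C=[hinge]
Tick 2: prefer B, take node from B; A=[plank,orb,tile] B=[tube,oval,fin,hook] C=[hinge,node]

Answer: B node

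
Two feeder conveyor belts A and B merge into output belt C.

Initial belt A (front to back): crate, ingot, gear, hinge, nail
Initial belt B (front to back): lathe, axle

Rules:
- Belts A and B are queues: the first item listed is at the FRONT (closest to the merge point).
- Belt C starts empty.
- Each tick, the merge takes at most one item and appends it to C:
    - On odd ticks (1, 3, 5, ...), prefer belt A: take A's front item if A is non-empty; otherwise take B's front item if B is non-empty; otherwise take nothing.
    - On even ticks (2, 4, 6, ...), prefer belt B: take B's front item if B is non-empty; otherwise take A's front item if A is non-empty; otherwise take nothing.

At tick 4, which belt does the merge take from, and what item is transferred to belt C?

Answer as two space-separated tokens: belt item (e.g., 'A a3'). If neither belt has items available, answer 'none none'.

Answer: B axle

Derivation:
Tick 1: prefer A, take crate from A; A=[ingot,gear,hinge,nail] B=[lathe,axle] C=[crate]
Tick 2: prefer B, take lathe from B; A=[ingot,gear,hinge,nail] B=[axle] C=[crate,lathe]
Tick 3: prefer A, take ingot from A; A=[gear,hinge,nail] B=[axle] C=[crate,lathe,ingot]
Tick 4: prefer B, take axle from B; A=[gear,hinge,nail] B=[-] C=[crate,lathe,ingot,axle]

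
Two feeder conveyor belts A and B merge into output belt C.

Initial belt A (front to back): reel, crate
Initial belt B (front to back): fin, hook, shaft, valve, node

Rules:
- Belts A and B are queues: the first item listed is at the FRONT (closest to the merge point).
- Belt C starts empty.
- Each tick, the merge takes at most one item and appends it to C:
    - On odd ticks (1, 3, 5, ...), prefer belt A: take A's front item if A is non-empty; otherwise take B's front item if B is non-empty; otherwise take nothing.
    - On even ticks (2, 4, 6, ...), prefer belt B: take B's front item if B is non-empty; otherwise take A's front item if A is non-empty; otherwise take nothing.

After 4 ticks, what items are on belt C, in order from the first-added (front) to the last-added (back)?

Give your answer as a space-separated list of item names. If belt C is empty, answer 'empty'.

Tick 1: prefer A, take reel from A; A=[crate] B=[fin,hook,shaft,valve,node] C=[reel]
Tick 2: prefer B, take fin from B; A=[crate] B=[hook,shaft,valve,node] C=[reel,fin]
Tick 3: prefer A, take crate from A; A=[-] B=[hook,shaft,valve,node] C=[reel,fin,crate]
Tick 4: prefer B, take hook from B; A=[-] B=[shaft,valve,node] C=[reel,fin,crate,hook]

Answer: reel fin crate hook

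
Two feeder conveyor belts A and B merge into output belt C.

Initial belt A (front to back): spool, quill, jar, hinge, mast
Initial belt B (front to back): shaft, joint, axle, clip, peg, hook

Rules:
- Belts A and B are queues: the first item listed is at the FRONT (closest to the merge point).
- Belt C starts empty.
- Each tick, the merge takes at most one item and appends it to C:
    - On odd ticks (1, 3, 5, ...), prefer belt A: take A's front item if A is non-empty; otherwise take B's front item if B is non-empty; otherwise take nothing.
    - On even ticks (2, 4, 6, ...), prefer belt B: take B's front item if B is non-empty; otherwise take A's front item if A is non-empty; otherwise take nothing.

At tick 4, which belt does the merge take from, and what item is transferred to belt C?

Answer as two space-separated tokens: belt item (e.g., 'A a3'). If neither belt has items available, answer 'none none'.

Answer: B joint

Derivation:
Tick 1: prefer A, take spool from A; A=[quill,jar,hinge,mast] B=[shaft,joint,axle,clip,peg,hook] C=[spool]
Tick 2: prefer B, take shaft from B; A=[quill,jar,hinge,mast] B=[joint,axle,clip,peg,hook] C=[spool,shaft]
Tick 3: prefer A, take quill from A; A=[jar,hinge,mast] B=[joint,axle,clip,peg,hook] C=[spool,shaft,quill]
Tick 4: prefer B, take joint from B; A=[jar,hinge,mast] B=[axle,clip,peg,hook] C=[spool,shaft,quill,joint]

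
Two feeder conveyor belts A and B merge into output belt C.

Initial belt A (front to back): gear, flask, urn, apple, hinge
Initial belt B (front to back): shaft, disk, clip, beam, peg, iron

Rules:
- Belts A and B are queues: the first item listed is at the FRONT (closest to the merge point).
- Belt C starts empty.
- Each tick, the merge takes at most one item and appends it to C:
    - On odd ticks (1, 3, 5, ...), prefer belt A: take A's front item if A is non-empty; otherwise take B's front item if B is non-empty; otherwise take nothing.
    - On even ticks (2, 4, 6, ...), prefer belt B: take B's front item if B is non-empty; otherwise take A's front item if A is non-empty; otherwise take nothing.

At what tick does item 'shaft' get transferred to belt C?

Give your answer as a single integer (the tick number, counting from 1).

Tick 1: prefer A, take gear from A; A=[flask,urn,apple,hinge] B=[shaft,disk,clip,beam,peg,iron] C=[gear]
Tick 2: prefer B, take shaft from B; A=[flask,urn,apple,hinge] B=[disk,clip,beam,peg,iron] C=[gear,shaft]

Answer: 2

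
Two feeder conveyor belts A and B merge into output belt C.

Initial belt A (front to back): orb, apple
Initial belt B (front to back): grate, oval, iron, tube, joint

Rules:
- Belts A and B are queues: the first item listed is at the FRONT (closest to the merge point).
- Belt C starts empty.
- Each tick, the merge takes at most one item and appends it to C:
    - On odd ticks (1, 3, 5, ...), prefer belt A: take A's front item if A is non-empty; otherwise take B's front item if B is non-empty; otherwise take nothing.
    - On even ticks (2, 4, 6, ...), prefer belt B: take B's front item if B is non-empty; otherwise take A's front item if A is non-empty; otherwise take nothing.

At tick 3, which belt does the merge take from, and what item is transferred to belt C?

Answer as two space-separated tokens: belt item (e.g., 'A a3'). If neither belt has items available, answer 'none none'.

Answer: A apple

Derivation:
Tick 1: prefer A, take orb from A; A=[apple] B=[grate,oval,iron,tube,joint] C=[orb]
Tick 2: prefer B, take grate from B; A=[apple] B=[oval,iron,tube,joint] C=[orb,grate]
Tick 3: prefer A, take apple from A; A=[-] B=[oval,iron,tube,joint] C=[orb,grate,apple]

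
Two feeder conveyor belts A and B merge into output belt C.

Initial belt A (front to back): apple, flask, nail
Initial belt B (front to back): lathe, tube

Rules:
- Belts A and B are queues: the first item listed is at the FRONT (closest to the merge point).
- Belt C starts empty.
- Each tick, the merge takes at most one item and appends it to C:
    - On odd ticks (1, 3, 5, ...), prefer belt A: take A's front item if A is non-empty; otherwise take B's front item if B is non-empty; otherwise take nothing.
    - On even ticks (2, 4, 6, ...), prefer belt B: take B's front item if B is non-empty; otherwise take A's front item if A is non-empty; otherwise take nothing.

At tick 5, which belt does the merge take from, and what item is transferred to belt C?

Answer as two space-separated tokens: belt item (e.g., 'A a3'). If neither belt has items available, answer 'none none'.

Tick 1: prefer A, take apple from A; A=[flask,nail] B=[lathe,tube] C=[apple]
Tick 2: prefer B, take lathe from B; A=[flask,nail] B=[tube] C=[apple,lathe]
Tick 3: prefer A, take flask from A; A=[nail] B=[tube] C=[apple,lathe,flask]
Tick 4: prefer B, take tube from B; A=[nail] B=[-] C=[apple,lathe,flask,tube]
Tick 5: prefer A, take nail from A; A=[-] B=[-] C=[apple,lathe,flask,tube,nail]

Answer: A nail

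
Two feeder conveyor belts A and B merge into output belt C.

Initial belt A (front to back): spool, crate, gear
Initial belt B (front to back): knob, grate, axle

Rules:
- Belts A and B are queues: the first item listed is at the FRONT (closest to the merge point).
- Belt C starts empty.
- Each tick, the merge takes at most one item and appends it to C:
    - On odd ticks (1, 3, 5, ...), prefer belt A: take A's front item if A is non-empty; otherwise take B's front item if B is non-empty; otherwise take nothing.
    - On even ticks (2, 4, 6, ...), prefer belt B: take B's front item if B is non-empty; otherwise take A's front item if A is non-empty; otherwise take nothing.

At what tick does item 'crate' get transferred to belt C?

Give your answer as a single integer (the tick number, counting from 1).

Tick 1: prefer A, take spool from A; A=[crate,gear] B=[knob,grate,axle] C=[spool]
Tick 2: prefer B, take knob from B; A=[crate,gear] B=[grate,axle] C=[spool,knob]
Tick 3: prefer A, take crate from A; A=[gear] B=[grate,axle] C=[spool,knob,crate]

Answer: 3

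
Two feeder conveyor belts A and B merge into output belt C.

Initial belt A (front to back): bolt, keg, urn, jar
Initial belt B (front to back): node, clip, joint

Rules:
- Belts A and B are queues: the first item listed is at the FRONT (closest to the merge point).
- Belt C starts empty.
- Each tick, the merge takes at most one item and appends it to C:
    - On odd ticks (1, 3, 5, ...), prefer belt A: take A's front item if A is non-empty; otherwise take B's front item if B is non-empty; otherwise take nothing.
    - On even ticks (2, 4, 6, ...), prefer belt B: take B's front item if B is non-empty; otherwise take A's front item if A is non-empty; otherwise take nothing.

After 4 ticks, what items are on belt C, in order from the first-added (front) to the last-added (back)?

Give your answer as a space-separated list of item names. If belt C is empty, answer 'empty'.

Answer: bolt node keg clip

Derivation:
Tick 1: prefer A, take bolt from A; A=[keg,urn,jar] B=[node,clip,joint] C=[bolt]
Tick 2: prefer B, take node from B; A=[keg,urn,jar] B=[clip,joint] C=[bolt,node]
Tick 3: prefer A, take keg from A; A=[urn,jar] B=[clip,joint] C=[bolt,node,keg]
Tick 4: prefer B, take clip from B; A=[urn,jar] B=[joint] C=[bolt,node,keg,clip]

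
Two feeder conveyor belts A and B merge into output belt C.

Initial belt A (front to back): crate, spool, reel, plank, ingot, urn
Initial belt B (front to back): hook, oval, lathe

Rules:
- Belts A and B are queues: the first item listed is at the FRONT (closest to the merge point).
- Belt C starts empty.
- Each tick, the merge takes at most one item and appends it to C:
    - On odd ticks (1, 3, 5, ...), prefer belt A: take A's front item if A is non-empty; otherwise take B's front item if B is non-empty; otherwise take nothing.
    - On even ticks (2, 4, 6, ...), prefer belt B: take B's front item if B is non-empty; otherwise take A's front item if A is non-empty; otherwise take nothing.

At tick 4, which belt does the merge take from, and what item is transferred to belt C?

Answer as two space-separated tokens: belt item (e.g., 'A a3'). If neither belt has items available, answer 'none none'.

Answer: B oval

Derivation:
Tick 1: prefer A, take crate from A; A=[spool,reel,plank,ingot,urn] B=[hook,oval,lathe] C=[crate]
Tick 2: prefer B, take hook from B; A=[spool,reel,plank,ingot,urn] B=[oval,lathe] C=[crate,hook]
Tick 3: prefer A, take spool from A; A=[reel,plank,ingot,urn] B=[oval,lathe] C=[crate,hook,spool]
Tick 4: prefer B, take oval from B; A=[reel,plank,ingot,urn] B=[lathe] C=[crate,hook,spool,oval]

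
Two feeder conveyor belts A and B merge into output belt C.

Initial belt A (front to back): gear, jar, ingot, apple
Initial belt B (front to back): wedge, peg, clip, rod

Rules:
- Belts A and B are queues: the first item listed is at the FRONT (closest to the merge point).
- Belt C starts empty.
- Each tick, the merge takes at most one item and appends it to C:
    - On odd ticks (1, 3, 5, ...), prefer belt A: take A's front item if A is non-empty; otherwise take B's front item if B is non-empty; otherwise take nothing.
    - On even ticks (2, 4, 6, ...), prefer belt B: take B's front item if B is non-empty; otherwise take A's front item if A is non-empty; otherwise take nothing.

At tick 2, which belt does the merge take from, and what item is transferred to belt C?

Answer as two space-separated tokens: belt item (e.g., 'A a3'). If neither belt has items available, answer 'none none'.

Tick 1: prefer A, take gear from A; A=[jar,ingot,apple] B=[wedge,peg,clip,rod] C=[gear]
Tick 2: prefer B, take wedge from B; A=[jar,ingot,apple] B=[peg,clip,rod] C=[gear,wedge]

Answer: B wedge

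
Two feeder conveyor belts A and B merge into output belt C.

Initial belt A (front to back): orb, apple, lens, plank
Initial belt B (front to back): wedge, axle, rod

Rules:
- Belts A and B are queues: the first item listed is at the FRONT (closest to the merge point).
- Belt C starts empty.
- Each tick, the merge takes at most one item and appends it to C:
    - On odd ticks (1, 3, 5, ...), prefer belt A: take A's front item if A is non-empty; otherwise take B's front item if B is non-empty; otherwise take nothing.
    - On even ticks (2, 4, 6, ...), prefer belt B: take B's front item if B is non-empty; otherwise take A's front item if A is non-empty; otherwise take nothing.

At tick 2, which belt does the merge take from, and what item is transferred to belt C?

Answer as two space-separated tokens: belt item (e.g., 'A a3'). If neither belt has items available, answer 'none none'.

Tick 1: prefer A, take orb from A; A=[apple,lens,plank] B=[wedge,axle,rod] C=[orb]
Tick 2: prefer B, take wedge from B; A=[apple,lens,plank] B=[axle,rod] C=[orb,wedge]

Answer: B wedge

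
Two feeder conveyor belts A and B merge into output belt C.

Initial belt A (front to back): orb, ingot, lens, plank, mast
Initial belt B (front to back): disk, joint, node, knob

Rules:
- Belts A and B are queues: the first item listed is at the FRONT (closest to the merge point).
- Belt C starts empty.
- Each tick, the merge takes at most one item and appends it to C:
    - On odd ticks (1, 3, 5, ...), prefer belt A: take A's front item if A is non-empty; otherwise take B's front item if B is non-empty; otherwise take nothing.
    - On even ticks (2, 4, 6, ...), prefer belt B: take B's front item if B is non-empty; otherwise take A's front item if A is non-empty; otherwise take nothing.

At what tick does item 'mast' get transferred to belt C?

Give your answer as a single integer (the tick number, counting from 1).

Answer: 9

Derivation:
Tick 1: prefer A, take orb from A; A=[ingot,lens,plank,mast] B=[disk,joint,node,knob] C=[orb]
Tick 2: prefer B, take disk from B; A=[ingot,lens,plank,mast] B=[joint,node,knob] C=[orb,disk]
Tick 3: prefer A, take ingot from A; A=[lens,plank,mast] B=[joint,node,knob] C=[orb,disk,ingot]
Tick 4: prefer B, take joint from B; A=[lens,plank,mast] B=[node,knob] C=[orb,disk,ingot,joint]
Tick 5: prefer A, take lens from A; A=[plank,mast] B=[node,knob] C=[orb,disk,ingot,joint,lens]
Tick 6: prefer B, take node from B; A=[plank,mast] B=[knob] C=[orb,disk,ingot,joint,lens,node]
Tick 7: prefer A, take plank from A; A=[mast] B=[knob] C=[orb,disk,ingot,joint,lens,node,plank]
Tick 8: prefer B, take knob from B; A=[mast] B=[-] C=[orb,disk,ingot,joint,lens,node,plank,knob]
Tick 9: prefer A, take mast from A; A=[-] B=[-] C=[orb,disk,ingot,joint,lens,node,plank,knob,mast]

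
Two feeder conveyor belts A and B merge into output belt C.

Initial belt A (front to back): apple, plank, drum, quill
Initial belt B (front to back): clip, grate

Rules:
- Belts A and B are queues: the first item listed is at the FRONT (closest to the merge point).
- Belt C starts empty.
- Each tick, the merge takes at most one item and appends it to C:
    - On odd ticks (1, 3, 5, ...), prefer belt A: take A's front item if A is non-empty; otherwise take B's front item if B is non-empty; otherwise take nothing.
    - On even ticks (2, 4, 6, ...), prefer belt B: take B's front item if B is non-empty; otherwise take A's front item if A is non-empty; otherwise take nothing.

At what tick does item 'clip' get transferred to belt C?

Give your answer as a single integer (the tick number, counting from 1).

Answer: 2

Derivation:
Tick 1: prefer A, take apple from A; A=[plank,drum,quill] B=[clip,grate] C=[apple]
Tick 2: prefer B, take clip from B; A=[plank,drum,quill] B=[grate] C=[apple,clip]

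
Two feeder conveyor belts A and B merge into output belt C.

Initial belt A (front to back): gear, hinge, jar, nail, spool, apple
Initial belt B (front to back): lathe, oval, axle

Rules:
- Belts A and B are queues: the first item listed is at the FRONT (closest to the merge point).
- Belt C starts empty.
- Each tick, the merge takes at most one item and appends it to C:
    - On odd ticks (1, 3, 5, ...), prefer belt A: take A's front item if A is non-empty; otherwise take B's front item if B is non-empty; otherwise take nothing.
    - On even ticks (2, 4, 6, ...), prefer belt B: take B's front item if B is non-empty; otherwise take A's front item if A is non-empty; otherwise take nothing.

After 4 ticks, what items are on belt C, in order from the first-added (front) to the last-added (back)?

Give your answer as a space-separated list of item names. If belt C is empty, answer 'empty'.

Tick 1: prefer A, take gear from A; A=[hinge,jar,nail,spool,apple] B=[lathe,oval,axle] C=[gear]
Tick 2: prefer B, take lathe from B; A=[hinge,jar,nail,spool,apple] B=[oval,axle] C=[gear,lathe]
Tick 3: prefer A, take hinge from A; A=[jar,nail,spool,apple] B=[oval,axle] C=[gear,lathe,hinge]
Tick 4: prefer B, take oval from B; A=[jar,nail,spool,apple] B=[axle] C=[gear,lathe,hinge,oval]

Answer: gear lathe hinge oval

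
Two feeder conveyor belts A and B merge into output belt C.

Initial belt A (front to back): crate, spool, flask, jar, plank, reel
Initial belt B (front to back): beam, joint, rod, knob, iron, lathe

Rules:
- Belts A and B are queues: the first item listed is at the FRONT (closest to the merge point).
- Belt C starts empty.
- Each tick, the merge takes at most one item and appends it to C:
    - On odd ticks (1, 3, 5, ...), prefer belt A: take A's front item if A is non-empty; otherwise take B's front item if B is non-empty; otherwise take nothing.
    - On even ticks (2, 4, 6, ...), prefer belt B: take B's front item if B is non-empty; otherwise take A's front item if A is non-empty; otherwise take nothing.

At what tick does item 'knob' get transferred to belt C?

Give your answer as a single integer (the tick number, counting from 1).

Tick 1: prefer A, take crate from A; A=[spool,flask,jar,plank,reel] B=[beam,joint,rod,knob,iron,lathe] C=[crate]
Tick 2: prefer B, take beam from B; A=[spool,flask,jar,plank,reel] B=[joint,rod,knob,iron,lathe] C=[crate,beam]
Tick 3: prefer A, take spool from A; A=[flask,jar,plank,reel] B=[joint,rod,knob,iron,lathe] C=[crate,beam,spool]
Tick 4: prefer B, take joint from B; A=[flask,jar,plank,reel] B=[rod,knob,iron,lathe] C=[crate,beam,spool,joint]
Tick 5: prefer A, take flask from A; A=[jar,plank,reel] B=[rod,knob,iron,lathe] C=[crate,beam,spool,joint,flask]
Tick 6: prefer B, take rod from B; A=[jar,plank,reel] B=[knob,iron,lathe] C=[crate,beam,spool,joint,flask,rod]
Tick 7: prefer A, take jar from A; A=[plank,reel] B=[knob,iron,lathe] C=[crate,beam,spool,joint,flask,rod,jar]
Tick 8: prefer B, take knob from B; A=[plank,reel] B=[iron,lathe] C=[crate,beam,spool,joint,flask,rod,jar,knob]

Answer: 8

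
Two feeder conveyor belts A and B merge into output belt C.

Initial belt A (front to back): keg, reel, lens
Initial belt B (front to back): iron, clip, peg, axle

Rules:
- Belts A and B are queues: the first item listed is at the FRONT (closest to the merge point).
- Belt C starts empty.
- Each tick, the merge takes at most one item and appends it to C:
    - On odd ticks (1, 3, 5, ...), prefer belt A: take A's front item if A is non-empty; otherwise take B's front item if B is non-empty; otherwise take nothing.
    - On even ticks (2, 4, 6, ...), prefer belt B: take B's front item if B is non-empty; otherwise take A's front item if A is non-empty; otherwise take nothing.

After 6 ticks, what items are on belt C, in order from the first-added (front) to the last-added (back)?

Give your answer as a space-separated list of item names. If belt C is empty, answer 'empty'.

Answer: keg iron reel clip lens peg

Derivation:
Tick 1: prefer A, take keg from A; A=[reel,lens] B=[iron,clip,peg,axle] C=[keg]
Tick 2: prefer B, take iron from B; A=[reel,lens] B=[clip,peg,axle] C=[keg,iron]
Tick 3: prefer A, take reel from A; A=[lens] B=[clip,peg,axle] C=[keg,iron,reel]
Tick 4: prefer B, take clip from B; A=[lens] B=[peg,axle] C=[keg,iron,reel,clip]
Tick 5: prefer A, take lens from A; A=[-] B=[peg,axle] C=[keg,iron,reel,clip,lens]
Tick 6: prefer B, take peg from B; A=[-] B=[axle] C=[keg,iron,reel,clip,lens,peg]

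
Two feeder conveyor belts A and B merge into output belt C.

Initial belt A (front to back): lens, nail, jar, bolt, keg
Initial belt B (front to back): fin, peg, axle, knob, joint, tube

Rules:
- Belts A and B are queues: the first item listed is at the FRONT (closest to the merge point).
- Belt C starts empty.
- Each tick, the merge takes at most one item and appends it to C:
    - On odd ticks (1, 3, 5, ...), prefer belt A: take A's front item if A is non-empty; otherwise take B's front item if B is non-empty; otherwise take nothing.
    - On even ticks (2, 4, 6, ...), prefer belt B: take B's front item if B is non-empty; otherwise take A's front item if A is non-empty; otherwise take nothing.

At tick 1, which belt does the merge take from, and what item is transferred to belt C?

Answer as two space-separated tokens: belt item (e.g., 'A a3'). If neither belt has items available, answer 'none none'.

Answer: A lens

Derivation:
Tick 1: prefer A, take lens from A; A=[nail,jar,bolt,keg] B=[fin,peg,axle,knob,joint,tube] C=[lens]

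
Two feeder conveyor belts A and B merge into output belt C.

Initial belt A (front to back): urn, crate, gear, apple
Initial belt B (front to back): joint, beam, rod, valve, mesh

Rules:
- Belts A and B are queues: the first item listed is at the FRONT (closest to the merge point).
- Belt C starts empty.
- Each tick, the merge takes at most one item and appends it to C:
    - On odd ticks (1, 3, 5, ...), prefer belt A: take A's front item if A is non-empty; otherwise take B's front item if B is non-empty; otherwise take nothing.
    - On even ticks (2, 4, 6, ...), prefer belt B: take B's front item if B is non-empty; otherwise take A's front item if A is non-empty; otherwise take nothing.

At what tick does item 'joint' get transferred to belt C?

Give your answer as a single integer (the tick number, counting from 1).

Answer: 2

Derivation:
Tick 1: prefer A, take urn from A; A=[crate,gear,apple] B=[joint,beam,rod,valve,mesh] C=[urn]
Tick 2: prefer B, take joint from B; A=[crate,gear,apple] B=[beam,rod,valve,mesh] C=[urn,joint]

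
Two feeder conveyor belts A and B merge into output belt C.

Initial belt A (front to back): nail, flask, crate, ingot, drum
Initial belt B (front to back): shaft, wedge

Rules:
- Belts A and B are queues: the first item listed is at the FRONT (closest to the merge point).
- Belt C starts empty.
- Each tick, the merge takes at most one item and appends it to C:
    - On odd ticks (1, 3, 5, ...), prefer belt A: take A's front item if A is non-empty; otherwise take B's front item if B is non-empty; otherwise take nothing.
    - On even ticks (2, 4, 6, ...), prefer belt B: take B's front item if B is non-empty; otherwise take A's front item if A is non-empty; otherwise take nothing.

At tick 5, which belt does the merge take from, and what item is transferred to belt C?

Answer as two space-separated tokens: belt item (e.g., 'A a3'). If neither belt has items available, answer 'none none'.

Answer: A crate

Derivation:
Tick 1: prefer A, take nail from A; A=[flask,crate,ingot,drum] B=[shaft,wedge] C=[nail]
Tick 2: prefer B, take shaft from B; A=[flask,crate,ingot,drum] B=[wedge] C=[nail,shaft]
Tick 3: prefer A, take flask from A; A=[crate,ingot,drum] B=[wedge] C=[nail,shaft,flask]
Tick 4: prefer B, take wedge from B; A=[crate,ingot,drum] B=[-] C=[nail,shaft,flask,wedge]
Tick 5: prefer A, take crate from A; A=[ingot,drum] B=[-] C=[nail,shaft,flask,wedge,crate]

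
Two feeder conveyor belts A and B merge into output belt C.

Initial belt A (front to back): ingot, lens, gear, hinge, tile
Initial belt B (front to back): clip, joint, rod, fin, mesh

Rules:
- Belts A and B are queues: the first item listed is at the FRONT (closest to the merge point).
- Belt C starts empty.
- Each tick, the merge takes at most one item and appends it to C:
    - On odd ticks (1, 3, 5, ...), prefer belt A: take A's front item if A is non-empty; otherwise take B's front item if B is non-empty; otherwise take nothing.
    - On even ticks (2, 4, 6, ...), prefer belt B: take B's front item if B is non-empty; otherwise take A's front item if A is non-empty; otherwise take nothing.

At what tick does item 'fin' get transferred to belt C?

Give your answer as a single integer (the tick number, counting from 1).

Tick 1: prefer A, take ingot from A; A=[lens,gear,hinge,tile] B=[clip,joint,rod,fin,mesh] C=[ingot]
Tick 2: prefer B, take clip from B; A=[lens,gear,hinge,tile] B=[joint,rod,fin,mesh] C=[ingot,clip]
Tick 3: prefer A, take lens from A; A=[gear,hinge,tile] B=[joint,rod,fin,mesh] C=[ingot,clip,lens]
Tick 4: prefer B, take joint from B; A=[gear,hinge,tile] B=[rod,fin,mesh] C=[ingot,clip,lens,joint]
Tick 5: prefer A, take gear from A; A=[hinge,tile] B=[rod,fin,mesh] C=[ingot,clip,lens,joint,gear]
Tick 6: prefer B, take rod from B; A=[hinge,tile] B=[fin,mesh] C=[ingot,clip,lens,joint,gear,rod]
Tick 7: prefer A, take hinge from A; A=[tile] B=[fin,mesh] C=[ingot,clip,lens,joint,gear,rod,hinge]
Tick 8: prefer B, take fin from B; A=[tile] B=[mesh] C=[ingot,clip,lens,joint,gear,rod,hinge,fin]

Answer: 8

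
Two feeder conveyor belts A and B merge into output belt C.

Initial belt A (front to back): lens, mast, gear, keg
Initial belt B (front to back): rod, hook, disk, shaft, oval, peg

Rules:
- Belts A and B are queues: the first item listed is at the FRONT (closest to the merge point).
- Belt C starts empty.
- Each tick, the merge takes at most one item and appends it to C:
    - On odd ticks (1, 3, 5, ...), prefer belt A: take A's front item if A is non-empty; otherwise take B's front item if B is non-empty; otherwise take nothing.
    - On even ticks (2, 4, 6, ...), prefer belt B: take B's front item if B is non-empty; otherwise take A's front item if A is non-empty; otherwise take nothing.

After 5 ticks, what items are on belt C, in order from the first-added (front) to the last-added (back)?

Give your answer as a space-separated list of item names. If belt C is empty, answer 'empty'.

Tick 1: prefer A, take lens from A; A=[mast,gear,keg] B=[rod,hook,disk,shaft,oval,peg] C=[lens]
Tick 2: prefer B, take rod from B; A=[mast,gear,keg] B=[hook,disk,shaft,oval,peg] C=[lens,rod]
Tick 3: prefer A, take mast from A; A=[gear,keg] B=[hook,disk,shaft,oval,peg] C=[lens,rod,mast]
Tick 4: prefer B, take hook from B; A=[gear,keg] B=[disk,shaft,oval,peg] C=[lens,rod,mast,hook]
Tick 5: prefer A, take gear from A; A=[keg] B=[disk,shaft,oval,peg] C=[lens,rod,mast,hook,gear]

Answer: lens rod mast hook gear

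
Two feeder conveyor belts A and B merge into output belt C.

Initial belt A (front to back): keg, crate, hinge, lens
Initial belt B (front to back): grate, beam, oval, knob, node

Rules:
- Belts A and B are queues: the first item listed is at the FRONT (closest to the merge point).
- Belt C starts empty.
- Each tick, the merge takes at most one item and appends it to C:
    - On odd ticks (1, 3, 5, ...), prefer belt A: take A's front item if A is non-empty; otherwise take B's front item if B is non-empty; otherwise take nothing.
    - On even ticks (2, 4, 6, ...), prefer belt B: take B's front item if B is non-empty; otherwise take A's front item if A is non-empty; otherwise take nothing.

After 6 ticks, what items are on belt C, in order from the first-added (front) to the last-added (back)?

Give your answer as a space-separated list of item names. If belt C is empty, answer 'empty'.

Tick 1: prefer A, take keg from A; A=[crate,hinge,lens] B=[grate,beam,oval,knob,node] C=[keg]
Tick 2: prefer B, take grate from B; A=[crate,hinge,lens] B=[beam,oval,knob,node] C=[keg,grate]
Tick 3: prefer A, take crate from A; A=[hinge,lens] B=[beam,oval,knob,node] C=[keg,grate,crate]
Tick 4: prefer B, take beam from B; A=[hinge,lens] B=[oval,knob,node] C=[keg,grate,crate,beam]
Tick 5: prefer A, take hinge from A; A=[lens] B=[oval,knob,node] C=[keg,grate,crate,beam,hinge]
Tick 6: prefer B, take oval from B; A=[lens] B=[knob,node] C=[keg,grate,crate,beam,hinge,oval]

Answer: keg grate crate beam hinge oval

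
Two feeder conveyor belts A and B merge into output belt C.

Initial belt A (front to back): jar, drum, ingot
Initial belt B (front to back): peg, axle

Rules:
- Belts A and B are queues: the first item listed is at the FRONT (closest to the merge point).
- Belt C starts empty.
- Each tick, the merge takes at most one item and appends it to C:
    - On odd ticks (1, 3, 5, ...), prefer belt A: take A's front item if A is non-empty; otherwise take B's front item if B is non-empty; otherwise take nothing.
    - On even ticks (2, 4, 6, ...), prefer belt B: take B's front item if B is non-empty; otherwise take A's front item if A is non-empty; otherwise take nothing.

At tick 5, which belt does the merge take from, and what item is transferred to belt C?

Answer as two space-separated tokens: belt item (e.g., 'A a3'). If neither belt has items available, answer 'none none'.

Answer: A ingot

Derivation:
Tick 1: prefer A, take jar from A; A=[drum,ingot] B=[peg,axle] C=[jar]
Tick 2: prefer B, take peg from B; A=[drum,ingot] B=[axle] C=[jar,peg]
Tick 3: prefer A, take drum from A; A=[ingot] B=[axle] C=[jar,peg,drum]
Tick 4: prefer B, take axle from B; A=[ingot] B=[-] C=[jar,peg,drum,axle]
Tick 5: prefer A, take ingot from A; A=[-] B=[-] C=[jar,peg,drum,axle,ingot]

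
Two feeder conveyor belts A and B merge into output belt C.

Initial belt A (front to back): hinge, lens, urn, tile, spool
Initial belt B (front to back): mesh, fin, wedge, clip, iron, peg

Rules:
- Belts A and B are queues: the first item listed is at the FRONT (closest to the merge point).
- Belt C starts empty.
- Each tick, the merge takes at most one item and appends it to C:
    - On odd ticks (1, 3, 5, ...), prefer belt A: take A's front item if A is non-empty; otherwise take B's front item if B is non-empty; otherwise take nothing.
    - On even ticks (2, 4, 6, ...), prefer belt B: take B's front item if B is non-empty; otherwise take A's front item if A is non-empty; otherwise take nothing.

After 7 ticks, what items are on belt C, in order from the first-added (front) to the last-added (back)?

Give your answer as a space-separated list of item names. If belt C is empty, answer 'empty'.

Tick 1: prefer A, take hinge from A; A=[lens,urn,tile,spool] B=[mesh,fin,wedge,clip,iron,peg] C=[hinge]
Tick 2: prefer B, take mesh from B; A=[lens,urn,tile,spool] B=[fin,wedge,clip,iron,peg] C=[hinge,mesh]
Tick 3: prefer A, take lens from A; A=[urn,tile,spool] B=[fin,wedge,clip,iron,peg] C=[hinge,mesh,lens]
Tick 4: prefer B, take fin from B; A=[urn,tile,spool] B=[wedge,clip,iron,peg] C=[hinge,mesh,lens,fin]
Tick 5: prefer A, take urn from A; A=[tile,spool] B=[wedge,clip,iron,peg] C=[hinge,mesh,lens,fin,urn]
Tick 6: prefer B, take wedge from B; A=[tile,spool] B=[clip,iron,peg] C=[hinge,mesh,lens,fin,urn,wedge]
Tick 7: prefer A, take tile from A; A=[spool] B=[clip,iron,peg] C=[hinge,mesh,lens,fin,urn,wedge,tile]

Answer: hinge mesh lens fin urn wedge tile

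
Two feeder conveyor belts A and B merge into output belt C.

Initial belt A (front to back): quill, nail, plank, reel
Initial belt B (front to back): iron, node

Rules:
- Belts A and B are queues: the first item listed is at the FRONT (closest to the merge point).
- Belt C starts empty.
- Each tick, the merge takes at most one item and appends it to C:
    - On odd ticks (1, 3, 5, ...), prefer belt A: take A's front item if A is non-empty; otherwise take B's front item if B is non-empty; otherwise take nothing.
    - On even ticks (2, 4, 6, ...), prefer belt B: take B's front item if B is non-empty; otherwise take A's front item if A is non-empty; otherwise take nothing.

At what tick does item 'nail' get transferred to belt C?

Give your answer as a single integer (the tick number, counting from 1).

Tick 1: prefer A, take quill from A; A=[nail,plank,reel] B=[iron,node] C=[quill]
Tick 2: prefer B, take iron from B; A=[nail,plank,reel] B=[node] C=[quill,iron]
Tick 3: prefer A, take nail from A; A=[plank,reel] B=[node] C=[quill,iron,nail]

Answer: 3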